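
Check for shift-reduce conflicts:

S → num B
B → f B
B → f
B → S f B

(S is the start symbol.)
Yes — I5: [B → f .] vs [B → . f]

A shift-reduce conflict occurs when an LR(0) state has both:
  - a complete (reduce) item [A → α .] (dot at the end), and
  - a shift item [B → β . c γ] (dot before a terminal).

Augment with S' → S and build the canonical LR(0) collection (I0 = CLOSURE({[S' → . S]}), then GOTO on every symbol after a dot until no new states appear). It has 9 states:
  I0: { [S → . num B], [S' → . S] }  — shift
  I1: { [S' → S .] }  — accept
  I2: { [B → . S f B], [B → . f B], [B → . f], [S → . num B], [S → num . B] }  — shift
  I3: { [S → num B .] }  — reduce
  I4: { [B → S . f B] }  — shift
  I5: { [B → . S f B], [B → . f B], [B → . f], [B → f . B], [B → f .], [S → . num B] }  — shift, reduce
  I6: { [B → f B .] }  — reduce
  I7: { [B → . S f B], [B → . f B], [B → . f], [B → S f . B], [S → . num B] }  — shift
  I8: { [B → S f B .] }  — reduce

I5 contains reduce item [B → f .] and shift items [B → . f], [B → . f B], [S → . num B] — shift-reduce conflict.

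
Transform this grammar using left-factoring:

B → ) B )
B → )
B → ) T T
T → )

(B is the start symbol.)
B → ) B'
B' → B )
B' → ε
B' → T T
T → )

Left-factoring transforms A → αβ₁ | αβ₂ into A → αA' and A' → β₁ | β₂
(α is the longest common prefix among the alternatives). Repeat until
no nonterminal has two alternatives with a common prefix.

Round 1: B has alternatives sharing prefix ')'. Introduce B': B → ) B'
  Add: B' → B )
  Add: B' → ε
  Add: B' → T T

No remaining common prefixes — done.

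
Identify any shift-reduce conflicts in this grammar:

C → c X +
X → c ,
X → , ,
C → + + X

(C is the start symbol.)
Augment with C' → C and build the canonical LR(0) collection (I0 = CLOSURE({[C' → . C]}), then GOTO on every symbol after a dot until no new states appear). It has 12 states:
  I0: { [C → . + + X], [C → . c X +], [C' → . C] }  — shift
  I1: { [C → + . + X] }  — shift
  I2: { [C' → C .] }  — accept
  I3: { [C → c . X +], [X → . , ,], [X → . c ,] }  — shift
  I4: { [X → , . ,] }  — shift
  I5: { [C → c X . +] }  — shift
  I6: { [X → c . ,] }  — shift
  I7: { [X → c , .] }  — reduce
  I8: { [C → c X + .] }  — reduce
  I9: { [X → , , .] }  — reduce
  I10: { [C → + + . X], [X → . , ,], [X → . c ,] }  — shift
  I11: { [C → + + X .] }  — reduce

No state contains both a complete item and a shift item.

Answer: No shift-reduce conflicts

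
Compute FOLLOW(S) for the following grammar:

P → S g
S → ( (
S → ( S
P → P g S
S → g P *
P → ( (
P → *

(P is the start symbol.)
In P → S g: S is followed by g, add FIRST(g) \ {ε} = { 'g' }
In S → ( S: S is at the end; this adds FOLLOW(S) to itself — nothing new
In P → P g S: S is at the end, add FOLLOW(P)

The FOLLOW sets referred to above (computed the same way, to a fixed point):
  FOLLOW(P) = { $, '*', 'g' }

Taking the union: FOLLOW(S) = { $, '*', 'g' }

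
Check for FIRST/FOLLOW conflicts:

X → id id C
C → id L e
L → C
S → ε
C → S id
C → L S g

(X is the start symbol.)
No FIRST/FOLLOW conflicts.

A FIRST/FOLLOW conflict occurs when a non-terminal N has a nullable alternative N → β (β ⇒* ε) and another alternative N → α with FIRST(α) ∩ FOLLOW(N) ≠ ∅: on such a lookahead the parser cannot decide between expanding α and letting N vanish via β.

Nullable non-terminals: S.
S has a nullable alternative but only one production, so nothing to check.

C, L, X have no nullable alternative, so no FIRST/FOLLOW check is needed there.

No FIRST/FOLLOW conflicts found.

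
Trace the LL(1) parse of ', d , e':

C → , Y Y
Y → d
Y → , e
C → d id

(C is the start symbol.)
LL(1) parsing maintains a stack (initially the start symbol over $) and the input. At each step: if the stack top is a terminal, match it against the current input token; if it is a non-terminal N, replace it with the RHS of M[N, lookahead] (the unique production whose predict set contains the lookahead).

Stack is shown with the top on the left.

Stack    Input      Action
--------------------------
C $      , d , e $  output C → , Y Y
, Y Y $  , d , e $  match ','
Y Y $    d , e $    output Y → d
d Y $    d , e $    match 'd'
Y $      , e $      output Y → , e
, e $    , e $      match ','
e $      e $        match 'e'
$        $          accept

The string is accepted.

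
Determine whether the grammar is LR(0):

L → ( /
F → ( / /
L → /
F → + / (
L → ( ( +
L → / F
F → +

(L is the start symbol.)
Augment with L' → L and build the canonical LR(0) collection (I0 = CLOSURE({[L' → . L]}), then GOTO on every symbol after a dot until no new states appear). It has 14 states:
  I0: { [L → . ( ( +], [L → . ( /], [L → . / F], [L → . /], [L' → . L] }  — shift
  I1: { [L → ( . ( +], [L → ( . /] }  — shift
  I2: { [F → . ( / /], [F → . + / (], [F → . +], [L → / . F], [L → / .] }  — shift, reduce
  I3: { [L' → L .] }  — accept
  I4: { [F → ( . / /] }  — shift
  I5: { [F → + . / (], [F → + .] }  — shift, reduce
  I6: { [L → / F .] }  — reduce
  I7: { [F → + / . (] }  — shift
  I8: { [F → + / ( .] }  — reduce
  I9: { [F → ( / . /] }  — shift
  I10: { [F → ( / / .] }  — reduce
  I11: { [L → ( ( . +] }  — shift
  I12: { [L → ( / .] }  — reduce
  I13: { [L → ( ( + .] }  — reduce

Conflict in state I2:
  Shift-reduce conflict between [L → / .] and [F → . ( / /]
So the grammar is NOT LR(0).

Answer: No. Shift-reduce conflict between [L → / .] and [F → . ( / /]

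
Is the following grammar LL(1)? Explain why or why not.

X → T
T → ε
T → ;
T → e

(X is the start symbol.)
Relevant sets:
  FOLLOW(T) = { $ }

For T:
  PREDICT(T → ε) = { $ }
  PREDICT(T → ';') = { ';' }
  PREDICT(T → e) = { 'e' }
X has a single production, so nothing to check there.

All predict sets are disjoint. The grammar IS LL(1).

Answer: Yes, the grammar is LL(1).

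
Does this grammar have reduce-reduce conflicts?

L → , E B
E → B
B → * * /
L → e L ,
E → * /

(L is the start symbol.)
A reduce-reduce conflict occurs when an LR(0) state has two complete items [A → α .] and [B → β .] — both call for a reduction, and with no lookahead the parser cannot choose between them.

Augment with L' → L and build the canonical LR(0) collection (I0 = CLOSURE({[L' → . L]}), then GOTO on every symbol after a dot until no new states appear). It has 14 states:
  I0: { [L → . , E B], [L → . e L ,], [L' → . L] }  — shift
  I1: { [B → . * * /], [E → . * /], [E → . B], [L → , . E B] }  — shift
  I2: { [L' → L .] }  — accept
  I3: { [L → . , E B], [L → . e L ,], [L → e . L ,] }  — shift
  I4: { [L → e L . ,] }  — shift
  I5: { [L → e L , .] }  — reduce
  I6: { [B → * . * /], [E → * . /] }  — shift
  I7: { [E → B .] }  — reduce
  I8: { [B → . * * /], [L → , E . B] }  — shift
  I9: { [B → * . * /] }  — shift
  I10: { [L → , E B .] }  — reduce
  I11: { [B → * * . /] }  — shift
  I12: { [B → * * / .] }  — reduce
  I13: { [E → * / .] }  — reduce

No state contains more than one complete item.

Answer: No reduce-reduce conflicts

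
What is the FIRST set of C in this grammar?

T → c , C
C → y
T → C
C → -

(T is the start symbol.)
{ '-', 'y' }

From C → y:
  - y is a terminal: add 'y' and stop
From C → -:
  - '-' is a terminal: add '-' and stop

Collecting: FIRST(C) = { '-', 'y' }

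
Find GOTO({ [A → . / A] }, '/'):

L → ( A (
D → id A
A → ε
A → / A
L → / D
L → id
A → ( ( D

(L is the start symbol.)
GOTO(I, '/') = CLOSURE({ [A → αX.β] : [A → α.Xβ] ∈ I, X = '/' })

Items with dot before '/', with the dot advanced:
  [A → . / A] → [A → / . A]
Closure of the advanced items:
  [A → / . A] has the dot before A: add [A → .], [A → . / A], [A → . ( ( D]

GOTO = { [A → . ( ( D], [A → . / A], [A → .], [A → / . A] }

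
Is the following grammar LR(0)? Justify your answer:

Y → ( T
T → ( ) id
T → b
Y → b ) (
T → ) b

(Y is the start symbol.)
Augment with Y' → Y and build the canonical LR(0) collection (I0 = CLOSURE({[Y' → . Y]}), then GOTO on every symbol after a dot until no new states appear). It has 13 states:
  I0: { [Y → . ( T], [Y → . b ) (], [Y' → . Y] }  — shift
  I1: { [T → . ( ) id], [T → . ) b], [T → . b], [Y → ( . T] }  — shift
  I2: { [Y' → Y .] }  — accept
  I3: { [Y → b . ) (] }  — shift
  I4: { [Y → b ) . (] }  — shift
  I5: { [Y → b ) ( .] }  — reduce
  I6: { [T → ( . ) id] }  — shift
  I7: { [T → ) . b] }  — shift
  I8: { [Y → ( T .] }  — reduce
  I9: { [T → b .] }  — reduce
  I10: { [T → ) b .] }  — reduce
  I11: { [T → ( ) . id] }  — shift
  I12: { [T → ( ) id .] }  — reduce

Every state is either a pure shift/goto state or contains exactly one complete item and nothing to shift — no conflicts. The grammar is LR(0).

Answer: Yes, the grammar is LR(0)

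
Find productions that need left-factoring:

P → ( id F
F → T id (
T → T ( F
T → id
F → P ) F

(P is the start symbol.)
No, left-factoring is not needed

Left-factoring is needed when two productions for the same non-terminal
share a common prefix on the right-hand side.

Productions for F:
  F → T id (
  F → P ) F
Productions for T:
  T → T ( F
  T → id

No common prefixes found.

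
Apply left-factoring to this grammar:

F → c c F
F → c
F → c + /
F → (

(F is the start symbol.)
F → c F'
F' → c F
F' → ε
F' → + /
F → (

Left-factoring transforms A → αβ₁ | αβ₂ into A → αA' and A' → β₁ | β₂
(α is the longest common prefix among the alternatives). Repeat until
no nonterminal has two alternatives with a common prefix.

Round 1: F has alternatives sharing prefix 'c'. Introduce F': F → c F'
  Add: F' → c F
  Add: F' → ε
  Add: F' → + /

No remaining common prefixes — done.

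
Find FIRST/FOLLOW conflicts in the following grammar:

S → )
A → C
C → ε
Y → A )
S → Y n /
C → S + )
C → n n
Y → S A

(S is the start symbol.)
Nullable non-terminals: A, C.
FIRST sets used below: FIRST(S) = { ')', 'n' }
A has a nullable alternative but only one production, so nothing to check.

C: nullable alternative(s) C → ε; FOLLOW(C) = { ')', 'n' }
  C → ε: FIRST \ {ε} = { } — this is the only nullable alternative, skip
  C → S + ): FIRST \ {ε} = { ')', 'n' } — overlaps FOLLOW(C) on { ')', 'n' }: CONFLICT
  C → n n: FIRST \ {ε} = { 'n' } — overlaps FOLLOW(C) on { 'n' }: CONFLICT

S, Y have no nullable alternative, so no FIRST/FOLLOW check is needed there.

So the grammar has 2 FIRST/FOLLOW conflicts (marked CONFLICT above).

Answer: Yes. C → S '+' ')' with FOLLOW(C) on { ')', 'n' }; C → n n with FOLLOW(C) on { 'n' }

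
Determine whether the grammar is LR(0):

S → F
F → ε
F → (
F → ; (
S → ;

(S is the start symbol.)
Augment with S' → S and build the canonical LR(0) collection (I0 = CLOSURE({[S' → . S]}), then GOTO on every symbol after a dot until no new states appear). It has 6 states:
  I0: { [F → . (], [F → . ; (], [F → .], [S → . ;], [S → . F], [S' → . S] }  — shift, reduce
  I1: { [F → ( .] }  — reduce
  I2: { [F → ; . (], [S → ; .] }  — shift, reduce
  I3: { [S → F .] }  — reduce
  I4: { [S' → S .] }  — accept
  I5: { [F → ; ( .] }  — reduce

Conflict in state I0:
  Shift-reduce conflict between [F → .] and [F → . (]
So the grammar is NOT LR(0).

Answer: No. Shift-reduce conflict between [F → .] and [F → . (]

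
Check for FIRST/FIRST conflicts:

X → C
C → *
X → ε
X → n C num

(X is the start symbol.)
FIRST sets of the non-terminals at (or reachable through a nullable prefix from) the front of some alternative:
  FIRST(C) = { '*' }

Productions for X:
  X → C: FIRST = { '*' }
  X → ε: FIRST = { ε }
  X → n C num: FIRST = { 'n' }
C has only one production, so no FIRST/FIRST conflict is possible there.

All alternatives of each non-terminal have pairwise disjoint FIRST sets.

Answer: No FIRST/FIRST conflicts.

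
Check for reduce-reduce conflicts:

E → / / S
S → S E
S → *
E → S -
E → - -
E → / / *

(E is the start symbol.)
Yes — I10: [E → / / * .] vs [S → * .]

A reduce-reduce conflict occurs when an LR(0) state has two complete items [A → α .] and [B → β .] — both call for a reduction, and with no lookahead the parser cannot choose between them.

Augment with E' → E and build the canonical LR(0) collection (I0 = CLOSURE({[E' → . E]}), then GOTO on every symbol after a dot until no new states appear). It has 12 states:
  I0: { [E → . - -], [E → . / / *], [E → . / / S], [E → . S -], [E' → . E], [S → . *], [S → . S E] }  — shift
  I1: { [S → * .] }  — reduce
  I2: { [E → - . -] }  — shift
  I3: { [E → / . / *], [E → / . / S] }  — shift
  I4: { [E' → E .] }  — accept
  I5: { [E → . - -], [E → . / / *], [E → . / / S], [E → . S -], [E → S . -], [S → . *], [S → . S E], [S → S . E] }  — shift
  I6: { [E → - . -], [E → S - .] }  — shift, reduce
  I7: { [S → S E .] }  — reduce
  I8: { [E → - - .] }  — reduce
  I9: { [E → / / . *], [E → / / . S], [S → . *], [S → . S E] }  — shift
  I10: { [E → / / * .], [S → * .] }  — 2 reduces
  I11: { [E → . - -], [E → . / / *], [E → . / / S], [E → . S -], [E → / / S .], [S → . *], [S → . S E], [S → S . E] }  — shift, reduce

I10 contains complete items [E → / / * .], [S → * .] — reduce-reduce conflict.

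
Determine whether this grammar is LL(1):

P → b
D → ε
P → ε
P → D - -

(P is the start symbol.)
Relevant sets:
  FIRST(D) = { ε }
  FOLLOW(P) = { $ }

For P:
  PREDICT(P → b) = { 'b' }
  PREDICT(P → ε) = { $ }
  PREDICT(P → D '-' '-') = { '-' }
D has a single production, so nothing to check there.

All predict sets are disjoint. The grammar IS LL(1).

Answer: Yes, the grammar is LL(1).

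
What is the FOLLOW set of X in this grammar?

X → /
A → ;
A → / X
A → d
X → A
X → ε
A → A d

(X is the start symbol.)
X is the start symbol, so $ ∈ FOLLOW(X).
In A → / X: X is at the end, add FOLLOW(A)

The FOLLOW sets referred to above (computed the same way, to a fixed point):
  FOLLOW(A) = { $, 'd' }

Taking the union: FOLLOW(X) = { $, 'd' }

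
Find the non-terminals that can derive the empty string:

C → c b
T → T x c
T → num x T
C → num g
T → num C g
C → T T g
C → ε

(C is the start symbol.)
{ 'C' }

ε-productions: C → ε
So C is immediately nullable.
No further non-terminal can be added: every production for the remaining non-terminals contains a terminal or a non-nullable non-terminal.
Nullable = { 'C' }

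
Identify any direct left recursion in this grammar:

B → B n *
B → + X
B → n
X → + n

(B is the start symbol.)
Yes, B is left-recursive

Direct left recursion occurs when N → N α for some non-terminal N (the right-hand side begins with the left-hand side itself).

B → B n *: LEFT RECURSIVE (starts with B)
B → + X: starts with '+'
B → n: starts with n
X → + n: starts with '+'

The grammar has direct left recursion on: B.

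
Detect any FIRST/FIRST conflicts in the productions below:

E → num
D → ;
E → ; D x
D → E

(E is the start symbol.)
Yes. D → ';' / D → E on { ';' }

FIRST sets of the non-terminals at (or reachable through a nullable prefix from) the front of some alternative:
  FIRST(E) = { ';', 'num' }

Productions for E:
  E → num: FIRST = { 'num' }
  E → ; D x: FIRST = { ';' }
Productions for D:
  D → ;: FIRST = { ';' }
  D → E: FIRST = { ';', 'num' }

Conflict for D: D → ; and D → E
  Overlap: { ';' }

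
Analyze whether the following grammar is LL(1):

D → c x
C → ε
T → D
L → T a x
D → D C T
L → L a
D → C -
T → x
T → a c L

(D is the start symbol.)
Relevant sets:
  FIRST(D) = { '-', 'c' }
  FIRST(C) = { ε }
  FIRST(T) = { '-', 'a', 'c', 'x' }
  FIRST(L) = { '-', 'a', 'c', 'x' }

For D:
  PREDICT(D → c x) = { 'c' }
  PREDICT(D → D C T) = { '-', 'c' }
  PREDICT(D → C '-') = { '-' }
For T:
  PREDICT(T → D) = { '-', 'c' }
  PREDICT(T → x) = { 'x' }
  PREDICT(T → a c L) = { 'a' }
For L:
  PREDICT(L → T a x) = { '-', 'a', 'c', 'x' }
  PREDICT(L → L a) = { '-', 'a', 'c', 'x' }
C has a single production, so nothing to check there.

Conflict found: Predict set conflict for D: { 'c' }
The grammar is NOT LL(1).

Answer: No. Predict set conflict for D: { 'c' }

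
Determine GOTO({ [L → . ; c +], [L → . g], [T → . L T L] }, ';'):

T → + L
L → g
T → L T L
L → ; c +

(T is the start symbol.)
GOTO(I, ';') = CLOSURE({ [A → αX.β] : [A → α.Xβ] ∈ I, X = ';' })

Items with dot before ';', with the dot advanced:
  [L → . ; c +] → [L → ; . c +]
Closure adds nothing (no advanced item has the dot before a non-terminal).

GOTO = { [L → ; . c +] }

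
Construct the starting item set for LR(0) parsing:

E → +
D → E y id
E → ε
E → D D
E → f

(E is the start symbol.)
{ [D → . E y id], [E → . +], [E → . D D], [E → . f], [E → .], [E' → . E] }

First, augment the grammar with E' → E
I₀ = CLOSURE({ [E' → . E] }):
  [E' → . E] has the dot before E: add [E → . +], [E → .], [E → . D D], [E → . f]
  [E → . D D] has the dot before D: add [D → . E y id]
No further items can be added.

I₀ = { [D → . E y id], [E → . +], [E → . D D], [E → . f], [E → .], [E' → . E] }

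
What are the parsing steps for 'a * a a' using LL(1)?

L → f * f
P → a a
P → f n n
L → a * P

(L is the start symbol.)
LL(1) parsing maintains a stack (initially the start symbol over $) and the input. At each step: if the stack top is a terminal, match it against the current input token; if it is a non-terminal N, replace it with the RHS of M[N, lookahead] (the unique production whose predict set contains the lookahead).

Stack is shown with the top on the left.

Stack    Input      Action
--------------------------
L $      a * a a $  output L → a * P
a * P $  a * a a $  match 'a'
* P $    * a a $    match '*'
P $      a a $      output P → a a
a a $    a a $      match 'a'
a $      a $        match 'a'
$        $          accept

The string is accepted.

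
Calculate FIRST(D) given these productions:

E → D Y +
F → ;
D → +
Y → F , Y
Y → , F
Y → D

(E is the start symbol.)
From D → +:
  - '+' is a terminal: add '+' and stop

Collecting: FIRST(D) = { '+' }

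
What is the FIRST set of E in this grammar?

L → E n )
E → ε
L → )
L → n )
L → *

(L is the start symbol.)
To compute FIRST(E), examine every production with E on the left-hand side, reading each right-hand side left to right until a non-nullable symbol is reached.

From E → ε:
  - ε-production, so ε ∈ FIRST(E)

Collecting: FIRST(E) = { ε }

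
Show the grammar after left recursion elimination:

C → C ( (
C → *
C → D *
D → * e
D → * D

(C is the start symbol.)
C → * C'
C → D * C'
C' → ( ( C'
C' → ε
D → * e
D → * D

C is directly left-recursive. The standard transformation for
  A → A α₁ | ... | A α_m | β₁ | ... | β_n
is
  A  → β₁ A' | ... | β_n A'
  A' → α₁ A' | ... | α_m A' | ε

C → * becomes C → * C'
C → D * becomes C → D * C'
C → C ( ( becomes C' → ( ( C'
Add C' → ε

Productions for other non-terminals are unchanged:
  D → * e
  D → * D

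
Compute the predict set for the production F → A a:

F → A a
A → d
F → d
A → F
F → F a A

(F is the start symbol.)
{ 'd' }

PREDICT(F → A a) = (FIRST(RHS) \ {ε}) ∪ (FOLLOW(F) if ε ∈ FIRST(RHS), i.e. RHS ⇒* ε)
FIRST(A) = { 'd' }
FIRST(A a) = { 'd' }
ε ∉ FIRST(A a), so FOLLOW(F) is not added.
PREDICT(F → A a) = { 'd' }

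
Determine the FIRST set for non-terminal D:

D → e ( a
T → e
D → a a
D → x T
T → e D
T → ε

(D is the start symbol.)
{ 'a', 'e', 'x' }

To compute FIRST(D), examine every production with D on the left-hand side, reading each right-hand side left to right until a non-nullable symbol is reached.

From D → e ( a:
  - e is a terminal: add 'e' and stop
From D → a a:
  - a is a terminal: add 'a' and stop
From D → x T:
  - x is a terminal: add 'x' and stop

Collecting: FIRST(D) = { 'a', 'e', 'x' }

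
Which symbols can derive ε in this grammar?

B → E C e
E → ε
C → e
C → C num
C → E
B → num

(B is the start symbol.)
A non-terminal is nullable if it can derive ε (the empty string): either it has an ε-production, or it has a production whose right-hand side consists entirely of nullable non-terminals.

ε-productions: E → ε
So E is immediately nullable.
C → E: every symbol on the right is nullable, so C is nullable too.
No further non-terminal can be added: every production for the remaining non-terminals contains a terminal or a non-nullable non-terminal.
Nullable = { 'C', 'E' }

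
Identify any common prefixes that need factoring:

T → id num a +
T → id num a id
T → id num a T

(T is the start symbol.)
Left-factoring is needed when two productions for the same non-terminal
share a common prefix on the right-hand side.

Productions for T:
  T → id num a +
  T → id num a id
  T → id num a T

Found common prefix 'id num a' in productions for T

Answer: Yes, T has productions with common prefix 'id num a'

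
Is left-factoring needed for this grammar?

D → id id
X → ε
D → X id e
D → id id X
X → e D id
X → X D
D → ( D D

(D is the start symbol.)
Left-factoring is needed when two productions for the same non-terminal
share a common prefix on the right-hand side.

Productions for D:
  D → id id
  D → X id e
  D → id id X
  D → ( D D
Productions for X:
  X → ε
  X → e D id
  X → X D

Found common prefix 'id id' in productions for D

Answer: Yes, D has productions with common prefix 'id id'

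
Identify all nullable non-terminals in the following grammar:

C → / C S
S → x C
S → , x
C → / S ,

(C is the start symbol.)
There are no ε-productions, so no non-terminal can derive ε.
No non-terminals are nullable.

Answer: None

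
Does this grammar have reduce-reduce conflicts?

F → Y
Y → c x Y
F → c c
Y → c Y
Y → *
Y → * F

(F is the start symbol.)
No reduce-reduce conflicts

A reduce-reduce conflict occurs when an LR(0) state has two complete items [A → α .] and [B → β .] — both call for a reduction, and with no lookahead the parser cannot choose between them.

Augment with F' → F and build the canonical LR(0) collection (I0 = CLOSURE({[F' → . F]}), then GOTO on every symbol after a dot until no new states appear). It has 11 states:
  I0: { [F → . Y], [F → . c c], [F' → . F], [Y → . * F], [Y → . *], [Y → . c Y], [Y → . c x Y] }  — shift
  I1: { [F → . Y], [F → . c c], [Y → * . F], [Y → * .], [Y → . * F], [Y → . *], [Y → . c Y], [Y → . c x Y] }  — shift, reduce
  I2: { [F' → F .] }  — accept
  I3: { [F → Y .] }  — reduce
  I4: { [F → c . c], [Y → . * F], [Y → . *], [Y → . c Y], [Y → . c x Y], [Y → c . Y], [Y → c . x Y] }  — shift
  I5: { [Y → c Y .] }  — reduce
  I6: { [F → c c .], [Y → . * F], [Y → . *], [Y → . c Y], [Y → . c x Y], [Y → c . Y], [Y → c . x Y] }  — shift, reduce
  I7: { [Y → . * F], [Y → . *], [Y → . c Y], [Y → . c x Y], [Y → c x . Y] }  — shift
  I8: { [Y → c x Y .] }  — reduce
  I9: { [Y → . * F], [Y → . *], [Y → . c Y], [Y → . c x Y], [Y → c . Y], [Y → c . x Y] }  — shift
  I10: { [Y → * F .] }  — reduce

No state contains more than one complete item.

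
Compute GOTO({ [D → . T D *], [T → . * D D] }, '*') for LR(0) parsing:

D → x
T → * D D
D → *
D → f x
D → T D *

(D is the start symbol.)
GOTO(I, '*') = CLOSURE({ [A → αX.β] : [A → α.Xβ] ∈ I, X = '*' })

Items with dot before '*', with the dot advanced:
  [T → . * D D] → [T → * . D D]
Closure of the advanced items:
  [T → * . D D] has the dot before D: add [D → . x], [D → . *], [D → . f x], [D → . T D *]
  [D → . T D *] has the dot before T: add [T → . * D D]

GOTO = { [D → . *], [D → . T D *], [D → . f x], [D → . x], [T → * . D D], [T → . * D D] }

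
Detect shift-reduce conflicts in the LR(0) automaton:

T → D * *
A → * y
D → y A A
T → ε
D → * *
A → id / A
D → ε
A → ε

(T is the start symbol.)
Yes — I0: [D → .] vs [D → . * *]; I4: [A → .] vs [A → . * y]; I6: [A → .] vs [A → . * y]; I8: [A → .] vs [A → . * y]

Augment with T' → T and build the canonical LR(0) collection (I0 = CLOSURE({[T' → . T]}), then GOTO on every symbol after a dot until no new states appear). It has 15 states:
  I0: { [D → . * *], [D → . y A A], [D → .], [T → . D * *], [T → .], [T' → . T] }  — shift, 2 reduces
  I1: { [D → * . *] }  — shift
  I2: { [T → D . * *] }  — shift
  I3: { [T' → T .] }  — accept
  I4: { [A → . * y], [A → . id / A], [A → .], [D → y . A A] }  — shift, reduce
  I5: { [A → * . y] }  — shift
  I6: { [A → . * y], [A → . id / A], [A → .], [D → y A . A] }  — shift, reduce
  I7: { [A → id . / A] }  — shift
  I8: { [A → . * y], [A → . id / A], [A → .], [A → id / . A] }  — shift, reduce
  I9: { [A → id / A .] }  — reduce
  I10: { [D → y A A .] }  — reduce
  I11: { [A → * y .] }  — reduce
  I12: { [T → D * . *] }  — shift
  I13: { [T → D * * .] }  — reduce
  I14: { [D → * * .] }  — reduce

I0 contains reduce items [D → .], [T → .] and shift items [D → . * *], [D → . y A A] — shift-reduce conflict.
I4 contains reduce item [A → .] and shift items [A → . * y], [A → . id / A] — shift-reduce conflict.
I6 contains reduce item [A → .] and shift items [A → . * y], [A → . id / A] — shift-reduce conflict.
I8 contains reduce item [A → .] and shift items [A → . * y], [A → . id / A] — shift-reduce conflict.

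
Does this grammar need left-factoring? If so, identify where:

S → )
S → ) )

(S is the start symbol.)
Left-factoring is needed when two productions for the same non-terminal
share a common prefix on the right-hand side.

Productions for S:
  S → )
  S → ) )

Found common prefix ')' in productions for S

Answer: Yes, S has productions with common prefix ')'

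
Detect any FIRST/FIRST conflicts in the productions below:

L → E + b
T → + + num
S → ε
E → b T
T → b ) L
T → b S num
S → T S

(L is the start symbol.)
FIRST sets of the non-terminals at (or reachable through a nullable prefix from) the front of some alternative:
  FIRST(T) = { '+', 'b' }

Productions for T:
  T → + + num: FIRST = { '+' }
  T → b ) L: FIRST = { 'b' }
  T → b S num: FIRST = { 'b' }
Productions for S:
  S → ε: FIRST = { ε }
  S → T S: FIRST = { '+', 'b' }
L, E have only one production, so no FIRST/FIRST conflict is possible there.

Conflict for T: T → b ) L and T → b S num
  Overlap: { 'b' }

Answer: Yes. T → b ')' L / T → b S num on { 'b' }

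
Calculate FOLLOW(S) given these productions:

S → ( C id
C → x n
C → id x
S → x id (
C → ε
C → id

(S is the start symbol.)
To compute FOLLOW(S), find every occurrence of S on a right-hand side N → α S β: add FIRST(β) \ {ε}, and if β is empty or nullable also add FOLLOW(N). Iterate to a fixed point.

S is the start symbol, so $ ∈ FOLLOW(S).
S does not occur on any right-hand side.

Taking the union: FOLLOW(S) = { $ }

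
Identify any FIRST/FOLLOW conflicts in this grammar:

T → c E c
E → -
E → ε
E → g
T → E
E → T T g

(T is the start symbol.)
A FIRST/FOLLOW conflict occurs when a non-terminal N has a nullable alternative N → β (β ⇒* ε) and another alternative N → α with FIRST(α) ∩ FOLLOW(N) ≠ ∅: on such a lookahead the parser cannot decide between expanding α and letting N vanish via β.

Nullable non-terminals: E, T.
FIRST sets used below: FIRST(T) = { '-', 'c', 'g', ε }, FIRST(E) = { '-', 'c', 'g', ε }

E: nullable alternative(s) E → ε; FOLLOW(E) = { $, '-', 'c', 'g' }
  E → -: FIRST \ {ε} = { '-' } — overlaps FOLLOW(E) on { '-' }: CONFLICT
  E → ε: FIRST \ {ε} = { } — this is the only nullable alternative, skip
  E → g: FIRST \ {ε} = { 'g' } — overlaps FOLLOW(E) on { 'g' }: CONFLICT
  E → T T g: FIRST \ {ε} = { '-', 'c', 'g' } — overlaps FOLLOW(E) on { '-', 'c', 'g' }: CONFLICT

T: nullable alternative(s) T → E; FOLLOW(T) = { $, '-', 'c', 'g' }
  T → c E c: FIRST \ {ε} = { 'c' } — overlaps FOLLOW(T) on { 'c' }: CONFLICT
  T → E: FIRST \ {ε} = { '-', 'c', 'g' } — this is the only nullable alternative, skip

So the grammar has 4 FIRST/FOLLOW conflicts (marked CONFLICT above).

Answer: Yes. T → c E c with FOLLOW(T) on { 'c' }; E → '-' with FOLLOW(E) on { '-' }; E → g with FOLLOW(E) on { 'g' }; E → T T g with FOLLOW(E) on { '-', 'c', 'g' }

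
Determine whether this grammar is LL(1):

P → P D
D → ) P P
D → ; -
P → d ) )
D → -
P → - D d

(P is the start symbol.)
A grammar is LL(1) if for each non-terminal N with multiple productions, the predict sets of those productions are pairwise disjoint, where PREDICT(N → α) = (FIRST(α) \ {ε}) ∪ (FOLLOW(N) if α ⇒* ε).

Relevant sets:
  FIRST(P) = { '-', 'd' }

For P:
  PREDICT(P → P D) = { '-', 'd' }
  PREDICT(P → d ')' ')') = { 'd' }
  PREDICT(P → '-' D d) = { '-' }
For D:
  PREDICT(D → ')' P P) = { ')' }
  PREDICT(D → ';' '-') = { ';' }
  PREDICT(D → '-') = { '-' }

Conflict found: Predict set conflict for P: { 'd' }
The grammar is NOT LL(1).

Answer: No. Predict set conflict for P: { 'd' }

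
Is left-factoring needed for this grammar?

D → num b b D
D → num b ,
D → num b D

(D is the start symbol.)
Left-factoring is needed when two productions for the same non-terminal
share a common prefix on the right-hand side.

Productions for D:
  D → num b b D
  D → num b ,
  D → num b D

Found common prefix 'num b' in productions for D

Answer: Yes, D has productions with common prefix 'num b'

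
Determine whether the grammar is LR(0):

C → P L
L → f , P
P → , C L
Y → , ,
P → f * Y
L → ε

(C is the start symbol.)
No. Shift-reduce conflict between [L → .] and [L → . f , P]

Augment with C' → C and build the canonical LR(0) collection (I0 = CLOSURE({[C' → . C]}), then GOTO on every symbol after a dot until no new states appear). It has 15 states:
  I0: { [C → . P L], [C' → . C], [P → . , C L], [P → . f * Y] }  — shift
  I1: { [C → . P L], [P → , . C L], [P → . , C L], [P → . f * Y] }  — shift
  I2: { [C' → C .] }  — accept
  I3: { [C → P . L], [L → . f , P], [L → .] }  — shift, reduce
  I4: { [P → f . * Y] }  — shift
  I5: { [P → f * . Y], [Y → . , ,] }  — shift
  I6: { [Y → , . ,] }  — shift
  I7: { [P → f * Y .] }  — reduce
  I8: { [Y → , , .] }  — reduce
  I9: { [C → P L .] }  — reduce
  I10: { [L → f . , P] }  — shift
  I11: { [L → f , . P], [P → . , C L], [P → . f * Y] }  — shift
  I12: { [L → f , P .] }  — reduce
  I13: { [L → . f , P], [L → .], [P → , C . L] }  — shift, reduce
  I14: { [P → , C L .] }  — reduce

Conflict in state I3:
  Shift-reduce conflict between [L → .] and [L → . f , P]
So the grammar is NOT LR(0).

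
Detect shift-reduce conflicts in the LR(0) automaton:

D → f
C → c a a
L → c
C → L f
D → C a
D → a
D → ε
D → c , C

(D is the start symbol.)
Augment with D' → D and build the canonical LR(0) collection (I0 = CLOSURE({[D' → . D]}), then GOTO on every symbol after a dot until no new states appear). It has 14 states:
  I0: { [C → . L f], [C → . c a a], [D → . C a], [D → . a], [D → . c , C], [D → . f], [D → .], [D' → . D], [L → . c] }  — shift, reduce
  I1: { [D → C . a] }  — shift
  I2: { [D' → D .] }  — accept
  I3: { [C → L . f] }  — shift
  I4: { [D → a .] }  — reduce
  I5: { [C → c . a a], [D → c . , C], [L → c .] }  — shift, reduce
  I6: { [D → f .] }  — reduce
  I7: { [C → . L f], [C → . c a a], [D → c , . C], [L → . c] }  — shift
  I8: { [C → c a . a] }  — shift
  I9: { [C → c a a .] }  — reduce
  I10: { [D → c , C .] }  — reduce
  I11: { [C → c . a a], [L → c .] }  — shift, reduce
  I12: { [C → L f .] }  — reduce
  I13: { [D → C a .] }  — reduce

I0 contains reduce item [D → .] and shift items [C → . c a a], [D → . a], [D → . c , C], [D → . f], [L → . c] — shift-reduce conflict.
I5 contains reduce item [L → c .] and shift items [C → c . a a], [D → c . , C] — shift-reduce conflict.
I11 contains reduce item [L → c .] and shift item [C → c . a a] — shift-reduce conflict.

Answer: Yes — I0: [D → .] vs [C → . c a a]; I5: [L → c .] vs [C → c . a a]; I11: [L → c .] vs [C → c . a a]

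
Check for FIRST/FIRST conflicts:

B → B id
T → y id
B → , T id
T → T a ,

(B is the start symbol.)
FIRST sets of the non-terminals at (or reachable through a nullable prefix from) the front of some alternative:
  FIRST(B) = { ',' }
  FIRST(T) = { 'y' }

Productions for B:
  B → B id: FIRST = { ',' }
  B → , T id: FIRST = { ',' }
Productions for T:
  T → y id: FIRST = { 'y' }
  T → T a ,: FIRST = { 'y' }

Conflict for B: B → B id and B → , T id
  Overlap: { ',' }
Conflict for T: T → y id and T → T a ,
  Overlap: { 'y' }

Answer: Yes. B → B id / B → ',' T id on { ',' }; T → y id / T → T a ',' on { 'y' }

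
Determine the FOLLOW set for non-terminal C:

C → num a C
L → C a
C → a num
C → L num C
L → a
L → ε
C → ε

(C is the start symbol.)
{ $, 'a' }

To compute FOLLOW(C), find every occurrence of C on a right-hand side N → α C β: add FIRST(β) \ {ε}, and if β is empty or nullable also add FOLLOW(N). Iterate to a fixed point.

C is the start symbol, so $ ∈ FOLLOW(C).
In C → num a C: C is at the end; this adds FOLLOW(C) to itself — nothing new
In L → C a: C is followed by a, add FIRST(a) \ {ε} = { 'a' }
In C → L num C: C is at the end; this adds FOLLOW(C) to itself — nothing new

Taking the union: FOLLOW(C) = { $, 'a' }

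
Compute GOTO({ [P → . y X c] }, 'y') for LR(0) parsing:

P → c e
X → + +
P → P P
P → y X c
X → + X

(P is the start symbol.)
{ [P → y . X c], [X → . + +], [X → . + X] }

GOTO(I, 'y') = CLOSURE({ [A → αX.β] : [A → α.Xβ] ∈ I, X = 'y' })

Items with dot before 'y', with the dot advanced:
  [P → . y X c] → [P → y . X c]
Closure of the advanced items:
  [P → y . X c] has the dot before X: add [X → . + +], [X → . + X]

GOTO = { [P → y . X c], [X → . + +], [X → . + X] }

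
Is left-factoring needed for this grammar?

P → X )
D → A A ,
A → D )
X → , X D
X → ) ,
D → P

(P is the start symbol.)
No, left-factoring is not needed

Left-factoring is needed when two productions for the same non-terminal
share a common prefix on the right-hand side.

Productions for D:
  D → A A ,
  D → P
Productions for X:
  X → , X D
  X → ) ,

No common prefixes found.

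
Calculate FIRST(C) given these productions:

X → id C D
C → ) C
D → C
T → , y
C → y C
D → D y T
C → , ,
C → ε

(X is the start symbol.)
From C → ) C:
  - ')' is a terminal: add ')' and stop
From C → y C:
  - y is a terminal: add 'y' and stop
From C → , ,:
  - ',' is a terminal: add ',' and stop
From C → ε:
  - ε-production, so ε ∈ FIRST(C)

Collecting: FIRST(C) = { ')', ',', 'y', ε }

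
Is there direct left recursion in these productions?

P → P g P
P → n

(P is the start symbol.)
Yes, P is left-recursive

P → P g P: LEFT RECURSIVE (starts with P)
P → n: starts with n

The grammar has direct left recursion on: P.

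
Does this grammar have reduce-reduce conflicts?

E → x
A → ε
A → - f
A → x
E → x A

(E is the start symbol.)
Yes — I2: [A → .] vs [E → x .]

A reduce-reduce conflict occurs when an LR(0) state has two complete items [A → α .] and [B → β .] — both call for a reduction, and with no lookahead the parser cannot choose between them.

Augment with E' → E and build the canonical LR(0) collection (I0 = CLOSURE({[E' → . E]}), then GOTO on every symbol after a dot until no new states appear). It has 7 states:
  I0: { [E → . x A], [E → . x], [E' → . E] }  — shift
  I1: { [E' → E .] }  — accept
  I2: { [A → . - f], [A → . x], [A → .], [E → x . A], [E → x .] }  — shift, 2 reduces
  I3: { [A → - . f] }  — shift
  I4: { [E → x A .] }  — reduce
  I5: { [A → x .] }  — reduce
  I6: { [A → - f .] }  — reduce

I2 contains complete items [A → .], [E → x .] — reduce-reduce conflict.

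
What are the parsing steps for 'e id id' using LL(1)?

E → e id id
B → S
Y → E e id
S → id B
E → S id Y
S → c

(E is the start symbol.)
LL(1) parsing maintains a stack (initially the start symbol over $) and the input. At each step: if the stack top is a terminal, match it against the current input token; if it is a non-terminal N, replace it with the RHS of M[N, lookahead] (the unique production whose predict set contains the lookahead).

Stack is shown with the top on the left.

Stack      Input      Action
----------------------------
E $        e id id $  output E → e id id
e id id $  e id id $  match 'e'
id id $    id id $    match 'id'
id $       id $       match 'id'
$          $          accept

The string is accepted.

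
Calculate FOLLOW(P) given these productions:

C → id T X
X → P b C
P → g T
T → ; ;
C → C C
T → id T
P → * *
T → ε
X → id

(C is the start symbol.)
{ 'b' }

To compute FOLLOW(P), find every occurrence of P on a right-hand side N → α P β: add FIRST(β) \ {ε}, and if β is empty or nullable also add FOLLOW(N). Iterate to a fixed point.

In X → P b C: P is followed by b C, add FIRST(b C) \ {ε} = { 'b' }

Taking the union: FOLLOW(P) = { 'b' }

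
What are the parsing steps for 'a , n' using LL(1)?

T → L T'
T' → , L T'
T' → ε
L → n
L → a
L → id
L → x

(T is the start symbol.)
LL(1) parsing maintains a stack (initially the start symbol over $) and the input. At each step: if the stack top is a terminal, match it against the current input token; if it is a non-terminal N, replace it with the RHS of M[N, lookahead] (the unique production whose predict set contains the lookahead).

Stack is shown with the top on the left.

Stack     Input    Action
-------------------------
T $       a , n $  output T → L T'
L T' $    a , n $  output L → a
a T' $    a , n $  match 'a'
T' $      , n $    output T' → , L T'
, L T' $  , n $    match ','
L T' $    n $      output L → n
n T' $    n $      match 'n'
T' $      $        output T' → ε
$         $        accept

The string is accepted.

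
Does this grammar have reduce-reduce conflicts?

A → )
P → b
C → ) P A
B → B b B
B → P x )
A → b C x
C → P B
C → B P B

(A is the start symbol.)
A reduce-reduce conflict occurs when an LR(0) state has two complete items [A → α .] and [B → β .] — both call for a reduction, and with no lookahead the parser cannot choose between them.

Augment with A' → A and build the canonical LR(0) collection (I0 = CLOSURE({[A' → . A]}), then GOTO on every symbol after a dot until no new states appear). It has 21 states:
  I0: { [A → . )], [A → . b C x], [A' → . A] }  — shift
  I1: { [A → ) .] }  — reduce
  I2: { [A' → A .] }  — accept
  I3: { [A → b . C x], [B → . B b B], [B → . P x )], [C → . ) P A], [C → . B P B], [C → . P B], [P → . b] }  — shift
  I4: { [C → ) . P A], [P → . b] }  — shift
  I5: { [B → B . b B], [C → B . P B], [P → . b] }  — shift
  I6: { [A → b C . x] }  — shift
  I7: { [B → . B b B], [B → . P x )], [B → P . x )], [C → P . B], [P → . b] }  — shift
  I8: { [P → b .] }  — reduce
  I9: { [B → B . b B], [C → P B .] }  — shift, reduce
  I10: { [B → P . x )] }  — shift
  I11: { [B → P x . )] }  — shift
  I12: { [B → P x ) .] }  — reduce
  I13: { [B → . B b B], [B → . P x )], [B → B b . B], [P → . b] }  — shift
  I14: { [B → B . b B], [B → B b B .] }  — shift, reduce
  I15: { [A → b C x .] }  — reduce
  I16: { [B → . B b B], [B → . P x )], [C → B P . B], [P → . b] }  — shift
  I17: { [B → . B b B], [B → . P x )], [B → B b . B], [P → . b], [P → b .] }  — shift, reduce
  I18: { [B → B . b B], [C → B P B .] }  — shift, reduce
  I19: { [A → . )], [A → . b C x], [C → ) P . A] }  — shift
  I20: { [C → ) P A .] }  — reduce

No state contains more than one complete item.

Answer: No reduce-reduce conflicts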